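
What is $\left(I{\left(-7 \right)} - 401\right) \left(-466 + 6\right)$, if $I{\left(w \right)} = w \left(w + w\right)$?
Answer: $139380$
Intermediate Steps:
$I{\left(w \right)} = 2 w^{2}$ ($I{\left(w \right)} = w 2 w = 2 w^{2}$)
$\left(I{\left(-7 \right)} - 401\right) \left(-466 + 6\right) = \left(2 \left(-7\right)^{2} - 401\right) \left(-466 + 6\right) = \left(2 \cdot 49 - 401\right) \left(-460\right) = \left(98 - 401\right) \left(-460\right) = \left(-303\right) \left(-460\right) = 139380$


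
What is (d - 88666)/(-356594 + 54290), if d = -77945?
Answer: 55537/100768 ≈ 0.55114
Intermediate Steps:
(d - 88666)/(-356594 + 54290) = (-77945 - 88666)/(-356594 + 54290) = -166611/(-302304) = -166611*(-1/302304) = 55537/100768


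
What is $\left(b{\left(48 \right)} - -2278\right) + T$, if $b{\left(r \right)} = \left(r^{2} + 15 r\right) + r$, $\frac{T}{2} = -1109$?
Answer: $3132$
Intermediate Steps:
$T = -2218$ ($T = 2 \left(-1109\right) = -2218$)
$b{\left(r \right)} = r^{2} + 16 r$
$\left(b{\left(48 \right)} - -2278\right) + T = \left(48 \left(16 + 48\right) - -2278\right) - 2218 = \left(48 \cdot 64 + 2278\right) - 2218 = \left(3072 + 2278\right) - 2218 = 5350 - 2218 = 3132$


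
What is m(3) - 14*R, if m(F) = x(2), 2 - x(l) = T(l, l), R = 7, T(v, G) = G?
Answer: -98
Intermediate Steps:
x(l) = 2 - l
m(F) = 0 (m(F) = 2 - 1*2 = 2 - 2 = 0)
m(3) - 14*R = 0 - 14*7 = 0 - 98 = -98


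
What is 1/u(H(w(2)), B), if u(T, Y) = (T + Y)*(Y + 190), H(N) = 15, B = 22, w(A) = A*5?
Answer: 1/7844 ≈ 0.00012749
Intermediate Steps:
w(A) = 5*A
u(T, Y) = (190 + Y)*(T + Y) (u(T, Y) = (T + Y)*(190 + Y) = (190 + Y)*(T + Y))
1/u(H(w(2)), B) = 1/(22**2 + 190*15 + 190*22 + 15*22) = 1/(484 + 2850 + 4180 + 330) = 1/7844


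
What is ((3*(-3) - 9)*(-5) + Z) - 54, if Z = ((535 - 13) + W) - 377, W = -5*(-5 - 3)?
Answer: 221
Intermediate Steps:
W = 40 (W = -5*(-8) = 40)
Z = 185 (Z = ((535 - 13) + 40) - 377 = (522 + 40) - 377 = 562 - 377 = 185)
((3*(-3) - 9)*(-5) + Z) - 54 = ((3*(-3) - 9)*(-5) + 185) - 54 = ((-9 - 9)*(-5) + 185) - 54 = (-18*(-5) + 185) - 54 = (90 + 185) - 54 = 275 - 54 = 221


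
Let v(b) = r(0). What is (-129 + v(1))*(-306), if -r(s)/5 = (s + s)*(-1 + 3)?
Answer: 39474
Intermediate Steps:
r(s) = -20*s (r(s) = -5*(s + s)*(-1 + 3) = -5*2*s*2 = -20*s)
v(b) = 0 (v(b) = -20*0 = 0)
(-129 + v(1))*(-306) = (-129 + 0)*(-306) = -129*(-306) = 39474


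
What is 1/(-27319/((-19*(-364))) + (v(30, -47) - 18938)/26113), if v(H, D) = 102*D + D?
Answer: -180597508/877836611 ≈ -0.20573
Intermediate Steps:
v(H, D) = 103*D
1/(-27319/((-19*(-364))) + (v(30, -47) - 18938)/26113) = 1/(-27319/((-19*(-364))) + (103*(-47) - 18938)/26113) = 1/(-27319/6916 + (-4841 - 18938)*(1/26113)) = 1/(-27319*1/6916 - 23779*1/26113) = 1/(-27319/6916 - 23779/26113) = 1/(-877836611/180597508) = -180597508/877836611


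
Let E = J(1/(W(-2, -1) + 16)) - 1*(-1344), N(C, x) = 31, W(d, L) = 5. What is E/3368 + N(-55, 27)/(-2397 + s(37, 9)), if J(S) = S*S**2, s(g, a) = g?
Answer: 443867033/1150169895 ≈ 0.38591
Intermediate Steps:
J(S) = S**3
E = 12446785/9261 (E = (1/(5 + 16))**3 - 1*(-1344) = (1/21)**3 + 1344 = 1/9261 + 1344 = 12446785/9261 ≈ 1344.0)
E/3368 + N(-55, 27)/(-2397 + s(37, 9)) = (12446785/9261)/3368 + 31/(-2397 + 37) = (12446785/9261)*(1/3368) + 31/(-2360) = 12446785/31191048 + 31*(-1/2360) = 12446785/31191048 - 31/2360 = 443867033/1150169895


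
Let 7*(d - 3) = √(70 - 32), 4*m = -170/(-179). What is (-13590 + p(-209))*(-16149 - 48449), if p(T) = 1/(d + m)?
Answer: 2816124197409784/3207923 + 57953966504*√38/60950537 ≈ 8.7787e+8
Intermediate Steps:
m = 85/358 (m = (-170/(-179))/4 = (-170*(-1/179))/4 = (¼)*(170/179) = 85/358 ≈ 0.23743)
d = 3 + √38/7 (d = 3 + √(70 - 32)/7 = 3 + √38/7 ≈ 3.8806)
p(T) = 1/(1159/358 + √38/7) (p(T) = 1/((3 + √38/7) + 85/358) = 1/(1159/358 + √38/7))
(-13590 + p(-209))*(-16149 - 48449) = (-13590 + (1070062/3207923 - 897148*√38/60950537))*(-16149 - 48449) = (-43594603508/3207923 - 897148*√38/60950537)*(-64598) = 2816124197409784/3207923 + 57953966504*√38/60950537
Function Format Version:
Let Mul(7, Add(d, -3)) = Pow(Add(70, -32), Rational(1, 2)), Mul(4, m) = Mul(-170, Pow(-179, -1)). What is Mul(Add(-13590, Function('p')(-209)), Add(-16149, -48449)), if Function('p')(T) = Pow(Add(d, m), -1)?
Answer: Add(Rational(2816124197409784, 3207923), Mul(Rational(57953966504, 60950537), Pow(38, Rational(1, 2)))) ≈ 8.7787e+8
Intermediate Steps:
m = Rational(85, 358) (m = Mul(Rational(1, 4), Mul(-170, Pow(-179, -1))) = Mul(Rational(1, 4), Mul(-170, Rational(-1, 179))) = Mul(Rational(1, 4), Rational(170, 179)) = Rational(85, 358) ≈ 0.23743)
d = Add(3, Mul(Rational(1, 7), Pow(38, Rational(1, 2)))) (d = Add(3, Mul(Rational(1, 7), Pow(Add(70, -32), Rational(1, 2)))) = Add(3, Mul(Rational(1, 7), Pow(38, Rational(1, 2)))) ≈ 3.8806)
Function('p')(T) = Pow(Add(Rational(1159, 358), Mul(Rational(1, 7), Pow(38, Rational(1, 2)))), -1) (Function('p')(T) = Pow(Add(Add(3, Mul(Rational(1, 7), Pow(38, Rational(1, 2)))), Rational(85, 358)), -1) = Pow(Add(Rational(1159, 358), Mul(Rational(1, 7), Pow(38, Rational(1, 2)))), -1))
Mul(Add(-13590, Function('p')(-209)), Add(-16149, -48449)) = Mul(Add(-13590, Add(Rational(1070062, 3207923), Mul(Rational(-897148, 60950537), Pow(38, Rational(1, 2))))), Add(-16149, -48449)) = Mul(Add(Rational(-43594603508, 3207923), Mul(Rational(-897148, 60950537), Pow(38, Rational(1, 2)))), -64598) = Add(Rational(2816124197409784, 3207923), Mul(Rational(57953966504, 60950537), Pow(38, Rational(1, 2))))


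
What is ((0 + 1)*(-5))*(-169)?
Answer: 845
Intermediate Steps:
((0 + 1)*(-5))*(-169) = (1*(-5))*(-169) = -5*(-169) = 845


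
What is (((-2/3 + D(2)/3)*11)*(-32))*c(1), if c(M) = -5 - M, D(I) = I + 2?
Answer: 1408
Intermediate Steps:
D(I) = 2 + I
(((-2/3 + D(2)/3)*11)*(-32))*c(1) = (((-2/3 + (2 + 2)/3)*11)*(-32))*(-5 - 1*1) = (((-2*⅓ + 4*(⅓))*11)*(-32))*(-5 - 1) = (((-⅔ + 4/3)*11)*(-32))*(-6) = (((⅔)*11)*(-32))*(-6) = ((22/3)*(-32))*(-6) = -704/3*(-6) = 1408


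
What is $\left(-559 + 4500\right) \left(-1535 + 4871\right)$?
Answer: $13147176$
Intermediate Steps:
$\left(-559 + 4500\right) \left(-1535 + 4871\right) = 3941 \cdot 3336 = 13147176$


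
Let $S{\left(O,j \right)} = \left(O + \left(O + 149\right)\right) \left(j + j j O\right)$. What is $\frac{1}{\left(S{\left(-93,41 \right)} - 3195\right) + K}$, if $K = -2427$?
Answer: $\frac{1}{5777182} \approx 1.7309 \cdot 10^{-7}$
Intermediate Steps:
$S{\left(O,j \right)} = \left(149 + 2 O\right) \left(j + O j^{2}\right)$ ($S{\left(O,j \right)} = \left(O + \left(149 + O\right)\right) \left(j + j^{2} O\right) = \left(149 + 2 O\right) \left(j + O j^{2}\right)$)
$\frac{1}{\left(S{\left(-93,41 \right)} - 3195\right) + K} = \frac{1}{\left(41 \left(149 + 2 \left(-93\right) + 2 \cdot 41 \left(-93\right)^{2} + 149 \left(-93\right) 41\right) - 3195\right) - 2427} = \frac{1}{\left(41 \left(149 - 186 + 2 \cdot 41 \cdot 8649 - 568137\right) - 3195\right) - 2427} = \frac{1}{\left(41 \left(149 - 186 + 709218 - 568137\right) - 3195\right) - 2427} = \frac{1}{\left(41 \cdot 141044 - 3195\right) - 2427} = \frac{1}{\left(5782804 - 3195\right) - 2427} = \frac{1}{5779609 - 2427} = \frac{1}{5777182}$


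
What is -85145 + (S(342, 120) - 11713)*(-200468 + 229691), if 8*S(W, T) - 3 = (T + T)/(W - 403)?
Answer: -167080247983/488 ≈ -3.4238e+8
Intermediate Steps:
S(W, T) = 3/8 + T/(4*(-403 + W)) (S(W, T) = 3/8 + ((T + T)/(W - 403))/8 = 3/8 + ((2*T)/(-403 + W))/8 = 3/8 + (2*T/(-403 + W))/8 = 3/8 + T/(4*(-403 + W)))
-85145 + (S(342, 120) - 11713)*(-200468 + 229691) = -85145 + ((-1209 + 2*120 + 3*342)/(8*(-403 + 342)) - 11713)*(-200468 + 229691) = -85145 + ((1/8)*(-1209 + 240 + 1026)/(-61) - 11713)*29223 = -85145 + ((1/8)*(-1/61)*57 - 11713)*29223 = -85145 + (-57/488 - 11713)*29223 = -85145 - 5716001/488*29223 = -85145 - 167038697223/488 = -167080247983/488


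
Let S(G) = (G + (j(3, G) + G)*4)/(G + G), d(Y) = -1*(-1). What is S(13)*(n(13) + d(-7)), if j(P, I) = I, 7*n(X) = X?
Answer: 90/7 ≈ 12.857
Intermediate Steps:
n(X) = X/7
d(Y) = 1
S(G) = 9/2 (S(G) = (G + (G + G)*4)/(G + G) = (G + (2*G)*4)/((2*G)) = (G + 8*G)*(1/(2*G)) = (9*G)*(1/(2*G)) = 9/2)
S(13)*(n(13) + d(-7)) = 9*((1/7)*13 + 1)/2 = 9*(13/7 + 1)/2 = (9/2)*(20/7) = 90/7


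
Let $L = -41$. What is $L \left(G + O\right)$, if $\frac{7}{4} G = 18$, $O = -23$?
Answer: $\frac{3649}{7} \approx 521.29$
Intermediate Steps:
$G = \frac{72}{7}$ ($G = \frac{4}{7} \cdot 18 = \frac{72}{7} \approx 10.286$)
$L \left(G + O\right) = - 41 \left(\frac{72}{7} - 23\right) = \left(-41\right) \left(- \frac{89}{7}\right) = \frac{3649}{7}$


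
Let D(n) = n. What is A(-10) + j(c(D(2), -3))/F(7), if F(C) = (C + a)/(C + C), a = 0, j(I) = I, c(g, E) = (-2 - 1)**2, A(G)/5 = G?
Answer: -32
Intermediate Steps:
A(G) = 5*G
c(g, E) = 9 (c(g, E) = (-3)**2 = 9)
F(C) = 1/2 (F(C) = (C + 0)/(C + C) = C/((2*C)) = C*(1/(2*C)) = 1/2)
A(-10) + j(c(D(2), -3))/F(7) = 5*(-10) + 9/(1/2) = -50 + 2*9 = -50 + 18 = -32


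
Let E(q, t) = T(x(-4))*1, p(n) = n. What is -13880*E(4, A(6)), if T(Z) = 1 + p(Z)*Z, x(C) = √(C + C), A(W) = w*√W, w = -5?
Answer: 97160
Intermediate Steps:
A(W) = -5*√W
x(C) = √2*√C (x(C) = √(2*C) = √2*√C)
T(Z) = 1 + Z² (T(Z) = 1 + Z*Z = 1 + Z²)
E(q, t) = -7 (E(q, t) = (1 + (√2*√(-4))²)*1 = (1 + (√2*(2*I))²)*1 = (1 + (2*I*√2)²)*1 = (1 - 8)*1 = -7*1 = -7)
-13880*E(4, A(6)) = -13880*(-7) = 97160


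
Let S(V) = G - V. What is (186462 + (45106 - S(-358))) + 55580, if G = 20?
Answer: 286770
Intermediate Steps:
S(V) = 20 - V
(186462 + (45106 - S(-358))) + 55580 = (186462 + (45106 - (20 - 1*(-358)))) + 55580 = (186462 + (45106 - (20 + 358))) + 55580 = (186462 + (45106 - 1*378)) + 55580 = (186462 + (45106 - 378)) + 55580 = (186462 + 44728) + 55580 = 231190 + 55580 = 286770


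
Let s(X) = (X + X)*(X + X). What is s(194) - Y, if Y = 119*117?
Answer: 136621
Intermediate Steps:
Y = 13923
s(X) = 4*X² (s(X) = (2*X)*(2*X) = 4*X²)
s(194) - Y = 4*194² - 1*13923 = 4*37636 - 13923 = 150544 - 13923 = 136621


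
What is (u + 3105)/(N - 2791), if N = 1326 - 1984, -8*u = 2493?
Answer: -22347/27592 ≈ -0.80991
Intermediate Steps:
u = -2493/8 (u = -1/8*2493 = -2493/8 ≈ -311.63)
N = -658
(u + 3105)/(N - 2791) = (-2493/8 + 3105)/(-658 - 2791) = (22347/8)/(-3449) = (22347/8)*(-1/3449) = -22347/27592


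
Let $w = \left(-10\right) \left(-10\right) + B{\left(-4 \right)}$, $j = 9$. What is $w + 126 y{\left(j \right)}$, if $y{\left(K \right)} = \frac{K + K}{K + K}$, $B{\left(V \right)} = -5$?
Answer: $221$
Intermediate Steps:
$y{\left(K \right)} = 1$ ($y{\left(K \right)} = \frac{2 K}{2 K} = 2 K \frac{1}{2 K} = 1$)
$w = 95$ ($w = \left(-10\right) \left(-10\right) - 5 = 100 - 5 = 95$)
$w + 126 y{\left(j \right)} = 95 + 126 \cdot 1 = 95 + 126 = 221$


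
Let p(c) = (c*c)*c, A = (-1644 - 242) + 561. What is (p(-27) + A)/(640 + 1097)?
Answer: -21008/1737 ≈ -12.094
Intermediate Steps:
A = -1325 (A = -1886 + 561 = -1325)
p(c) = c³ (p(c) = c²*c = c³)
(p(-27) + A)/(640 + 1097) = ((-27)³ - 1325)/(640 + 1097) = (-19683 - 1325)/1737 = -21008*1/1737 = -21008/1737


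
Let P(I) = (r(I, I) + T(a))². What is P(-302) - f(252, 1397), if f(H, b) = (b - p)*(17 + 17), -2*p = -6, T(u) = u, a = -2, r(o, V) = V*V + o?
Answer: 8262762604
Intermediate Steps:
r(o, V) = o + V² (r(o, V) = V² + o = o + V²)
p = 3 (p = -½*(-6) = 3)
P(I) = (-2 + I + I²)² (P(I) = ((I + I²) - 2)² = (-2 + I + I²)²)
f(H, b) = -102 + 34*b (f(H, b) = (b - 1*3)*(17 + 17) = (b - 3)*34 = (-3 + b)*34 = -102 + 34*b)
P(-302) - f(252, 1397) = (-2 - 302 + (-302)²)² - (-102 + 34*1397) = (-2 - 302 + 91204)² - (-102 + 47498) = 90900² - 1*47396 = 8262810000 - 47396 = 8262762604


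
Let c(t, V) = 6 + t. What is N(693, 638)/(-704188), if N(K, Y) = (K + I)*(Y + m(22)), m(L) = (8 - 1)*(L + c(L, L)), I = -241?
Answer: -111644/176047 ≈ -0.63417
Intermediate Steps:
m(L) = 42 + 14*L (m(L) = (8 - 1)*(L + (6 + L)) = 7*(6 + 2*L) = 42 + 14*L)
N(K, Y) = (-241 + K)*(350 + Y) (N(K, Y) = (K - 241)*(Y + (42 + 14*22)) = (-241 + K)*(Y + (42 + 308)) = (-241 + K)*(Y + 350) = (-241 + K)*(350 + Y))
N(693, 638)/(-704188) = (-84350 - 241*638 + 350*693 + 693*638)/(-704188) = (-84350 - 153758 + 242550 + 442134)*(-1/704188) = 446576*(-1/704188) = -111644/176047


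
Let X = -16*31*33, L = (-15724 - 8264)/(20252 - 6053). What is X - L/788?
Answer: -15261537569/932401 ≈ -16368.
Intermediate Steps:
L = -7996/4733 (L = -23988/14199 = -23988*1/14199 = -7996/4733 ≈ -1.6894)
X = -16368 (X = -496*33 = -16368)
X - L/788 = -16368 - (-7996)/(4733*788) = -16368 - 1*(-1999/932401) = -16368 + 1999/932401 = -15261537569/932401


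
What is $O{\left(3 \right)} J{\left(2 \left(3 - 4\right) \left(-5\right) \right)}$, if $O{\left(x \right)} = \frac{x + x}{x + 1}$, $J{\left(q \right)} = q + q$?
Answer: $30$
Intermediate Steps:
$J{\left(q \right)} = 2 q$
$O{\left(x \right)} = \frac{2 x}{1 + x}$
$O{\left(3 \right)} J{\left(2 \left(3 - 4\right) \left(-5\right) \right)} = 2 \cdot 3 \frac{1}{1 + 3} \cdot 2 \cdot 2 \left(3 - 4\right) \left(-5\right) = 2 \cdot 3 \cdot \frac{1}{4} \cdot 2 \cdot 2 \left(3 - 4\right) \left(-5\right) = 2 \cdot 3 \cdot \frac{1}{4} \cdot 2 \cdot 2 \left(-1\right) \left(-5\right) = \frac{3 \cdot 2 \left(\left(-2\right) \left(-5\right)\right)}{2} = \frac{3 \cdot 2 \cdot 10}{2} = \frac{3}{2} \cdot 20 = 30$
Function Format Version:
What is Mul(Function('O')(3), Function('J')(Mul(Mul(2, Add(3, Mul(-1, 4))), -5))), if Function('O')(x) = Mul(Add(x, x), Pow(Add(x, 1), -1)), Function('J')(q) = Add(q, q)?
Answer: 30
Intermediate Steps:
Function('J')(q) = Mul(2, q)
Function('O')(x) = Mul(2, x, Pow(Add(1, x), -1)) (Function('O')(x) = Mul(Mul(2, x), Pow(Add(1, x), -1)) = Mul(2, x, Pow(Add(1, x), -1)))
Mul(Function('O')(3), Function('J')(Mul(Mul(2, Add(3, Mul(-1, 4))), -5))) = Mul(Mul(2, 3, Pow(Add(1, 3), -1)), Mul(2, Mul(Mul(2, Add(3, Mul(-1, 4))), -5))) = Mul(Mul(2, 3, Pow(4, -1)), Mul(2, Mul(Mul(2, Add(3, -4)), -5))) = Mul(Mul(2, 3, Rational(1, 4)), Mul(2, Mul(Mul(2, -1), -5))) = Mul(Rational(3, 2), Mul(2, Mul(-2, -5))) = Mul(Rational(3, 2), Mul(2, 10)) = Mul(Rational(3, 2), 20) = 30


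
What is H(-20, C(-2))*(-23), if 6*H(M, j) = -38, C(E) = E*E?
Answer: 437/3 ≈ 145.67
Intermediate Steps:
C(E) = E²
H(M, j) = -19/3 (H(M, j) = (⅙)*(-38) = -19/3)
H(-20, C(-2))*(-23) = -19/3*(-23) = 437/3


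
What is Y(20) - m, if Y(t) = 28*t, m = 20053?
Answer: -19493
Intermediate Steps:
Y(20) - m = 28*20 - 1*20053 = 560 - 20053 = -19493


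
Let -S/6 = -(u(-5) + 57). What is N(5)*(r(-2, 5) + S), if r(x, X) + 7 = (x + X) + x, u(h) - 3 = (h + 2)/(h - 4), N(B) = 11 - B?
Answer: 2136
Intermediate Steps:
u(h) = 3 + (2 + h)/(-4 + h) (u(h) = 3 + (h + 2)/(h - 4) = 3 + (2 + h)/(-4 + h))
S = 362 (S = -(-6)*(2*(-5 + 2*(-5))/(-4 - 5) + 57) = -(-6)*(2*(-5 - 10)/(-9) + 57) = -(-6)*(2*(-⅑)*(-15) + 57) = -(-6)*(10/3 + 57) = -(-6)*181/3 = -6*(-181/3) = 362)
r(x, X) = -7 + X + 2*x (r(x, X) = -7 + ((x + X) + x) = -7 + ((X + x) + x) = -7 + (X + 2*x) = -7 + X + 2*x)
N(5)*(r(-2, 5) + S) = (11 - 1*5)*((-7 + 5 + 2*(-2)) + 362) = (11 - 5)*((-7 + 5 - 4) + 362) = 6*(-6 + 362) = 6*356 = 2136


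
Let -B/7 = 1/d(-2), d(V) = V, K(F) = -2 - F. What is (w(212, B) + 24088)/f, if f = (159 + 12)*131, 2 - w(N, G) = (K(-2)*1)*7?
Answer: 8030/7467 ≈ 1.0754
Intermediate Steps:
B = 7/2 (B = -7/(-2) = -7*(-½) = 7/2 ≈ 3.5000)
w(N, G) = 2 (w(N, G) = 2 - (-2 - 1*(-2))*1*7 = 2 - (-2 + 2)*1*7 = 2 - 0*1*7 = 2 - 0*7 = 2 - 1*0 = 2 + 0 = 2)
f = 22401 (f = 171*131 = 22401)
(w(212, B) + 24088)/f = (2 + 24088)/22401 = 24090*(1/22401) = 8030/7467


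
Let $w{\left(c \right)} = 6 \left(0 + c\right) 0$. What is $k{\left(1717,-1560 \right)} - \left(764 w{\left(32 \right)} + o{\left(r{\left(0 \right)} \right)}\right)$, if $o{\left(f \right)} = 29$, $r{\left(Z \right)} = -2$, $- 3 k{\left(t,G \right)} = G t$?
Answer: $892811$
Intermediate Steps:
$k{\left(t,G \right)} = - \frac{G t}{3}$
$w{\left(c \right)} = 0$ ($w{\left(c \right)} = 6 c 0 = 0$)
$k{\left(1717,-1560 \right)} - \left(764 w{\left(32 \right)} + o{\left(r{\left(0 \right)} \right)}\right) = \left(- \frac{1}{3}\right) \left(-1560\right) 1717 - \left(764 \cdot 0 + 29\right) = 892840 - \left(0 + 29\right) = 892840 - 29 = 892811$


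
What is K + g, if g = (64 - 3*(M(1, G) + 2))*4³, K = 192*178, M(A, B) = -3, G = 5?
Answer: 38464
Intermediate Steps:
K = 34176
g = 4288 (g = (64 - 3*(-3 + 2))*4³ = (64 - 3*(-1))*64 = (64 + 3)*64 = 67*64 = 4288)
K + g = 34176 + 4288 = 38464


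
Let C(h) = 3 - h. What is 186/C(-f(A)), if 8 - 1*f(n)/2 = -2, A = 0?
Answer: 186/23 ≈ 8.0870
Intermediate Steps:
f(n) = 20 (f(n) = 16 - 2*(-2) = 16 + 4 = 20)
186/C(-f(A)) = 186/(3 - (-1)*20) = 186/(3 - 1*(-20)) = 186/(3 + 20) = 186/23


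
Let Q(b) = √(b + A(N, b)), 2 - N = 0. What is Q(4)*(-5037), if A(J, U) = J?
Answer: -5037*√6 ≈ -12338.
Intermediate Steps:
N = 2 (N = 2 - 1*0 = 2 + 0 = 2)
Q(b) = √(2 + b) (Q(b) = √(b + 2) = √(2 + b))
Q(4)*(-5037) = √(2 + 4)*(-5037) = √6*(-5037) = -5037*√6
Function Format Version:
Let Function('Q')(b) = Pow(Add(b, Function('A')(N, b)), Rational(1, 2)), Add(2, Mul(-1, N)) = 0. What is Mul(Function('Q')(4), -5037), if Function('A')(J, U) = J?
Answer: Mul(-5037, Pow(6, Rational(1, 2))) ≈ -12338.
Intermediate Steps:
N = 2 (N = Add(2, Mul(-1, 0)) = Add(2, 0) = 2)
Function('Q')(b) = Pow(Add(2, b), Rational(1, 2)) (Function('Q')(b) = Pow(Add(b, 2), Rational(1, 2)) = Pow(Add(2, b), Rational(1, 2)))
Mul(Function('Q')(4), -5037) = Mul(Pow(Add(2, 4), Rational(1, 2)), -5037) = Mul(Pow(6, Rational(1, 2)), -5037) = Mul(-5037, Pow(6, Rational(1, 2)))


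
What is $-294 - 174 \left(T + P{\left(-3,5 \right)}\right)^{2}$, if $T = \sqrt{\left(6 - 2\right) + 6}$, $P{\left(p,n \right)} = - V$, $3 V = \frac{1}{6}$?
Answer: $- \frac{109865}{54} + \frac{58 \sqrt{10}}{3} \approx -1973.4$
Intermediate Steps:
$V = \frac{1}{18}$ ($V = \frac{1}{3 \cdot 6} = \frac{1}{3} \cdot \frac{1}{6} = \frac{1}{18} \approx 0.055556$)
$P{\left(p,n \right)} = - \frac{1}{18}$ ($P{\left(p,n \right)} = \left(-1\right) \frac{1}{18} = - \frac{1}{18}$)
$T = \sqrt{10}$ ($T = \sqrt{\left(6 - 2\right) + 6} = \sqrt{4 + 6} = \sqrt{10} \approx 3.1623$)
$-294 - 174 \left(T + P{\left(-3,5 \right)}\right)^{2} = -294 - 174 \left(\sqrt{10} - \frac{1}{18}\right)^{2} = -294 - 174 \left(- \frac{1}{18} + \sqrt{10}\right)^{2}$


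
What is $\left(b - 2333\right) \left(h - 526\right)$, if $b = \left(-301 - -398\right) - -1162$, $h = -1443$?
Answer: $2114706$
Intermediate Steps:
$b = 1259$ ($b = \left(-301 + 398\right) + 1162 = 97 + 1162 = 1259$)
$\left(b - 2333\right) \left(h - 526\right) = \left(1259 - 2333\right) \left(-1443 - 526\right) = \left(-1074\right) \left(-1969\right) = 2114706$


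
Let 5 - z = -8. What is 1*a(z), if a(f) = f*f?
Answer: 169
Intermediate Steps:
z = 13 (z = 5 - 1*(-8) = 5 + 8 = 13)
a(f) = f²
1*a(z) = 1*13² = 1*169 = 169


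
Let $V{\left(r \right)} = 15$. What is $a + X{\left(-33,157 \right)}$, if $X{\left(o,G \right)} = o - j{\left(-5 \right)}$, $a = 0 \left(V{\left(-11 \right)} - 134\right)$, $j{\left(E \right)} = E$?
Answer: $-28$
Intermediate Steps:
$a = 0$ ($a = 0 \left(15 - 134\right) = 0 \left(-119\right) = 0$)
$X{\left(o,G \right)} = 5 + o$ ($X{\left(o,G \right)} = o - -5 = o + 5 = 5 + o$)
$a + X{\left(-33,157 \right)} = 0 + \left(5 - 33\right) = 0 - 28 = -28$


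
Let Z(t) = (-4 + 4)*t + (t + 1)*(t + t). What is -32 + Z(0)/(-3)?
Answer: -32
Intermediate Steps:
Z(t) = 2*t*(1 + t) (Z(t) = 0*t + (1 + t)*(2*t) = 0 + 2*t*(1 + t) = 2*t*(1 + t))
-32 + Z(0)/(-3) = -32 + (2*0*(1 + 0))/(-3) = -32 + (2*0*1)*(-⅓) = -32 + 0*(-⅓) = -32 + 0 = -32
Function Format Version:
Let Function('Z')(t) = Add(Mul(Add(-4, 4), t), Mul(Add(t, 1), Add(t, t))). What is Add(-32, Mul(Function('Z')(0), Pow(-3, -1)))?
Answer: -32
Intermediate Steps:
Function('Z')(t) = Mul(2, t, Add(1, t)) (Function('Z')(t) = Add(Mul(0, t), Mul(Add(1, t), Mul(2, t))) = Add(0, Mul(2, t, Add(1, t))) = Mul(2, t, Add(1, t)))
Add(-32, Mul(Function('Z')(0), Pow(-3, -1))) = Add(-32, Mul(Mul(2, 0, Add(1, 0)), Pow(-3, -1))) = Add(-32, Mul(Mul(2, 0, 1), Rational(-1, 3))) = Add(-32, Mul(0, Rational(-1, 3))) = Add(-32, 0) = -32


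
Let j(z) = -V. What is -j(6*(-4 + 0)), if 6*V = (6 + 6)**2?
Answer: 24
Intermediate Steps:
V = 24 (V = (6 + 6)**2/6 = (1/6)*12**2 = (1/6)*144 = 24)
j(z) = -24 (j(z) = -1*24 = -24)
-j(6*(-4 + 0)) = -1*(-24) = 24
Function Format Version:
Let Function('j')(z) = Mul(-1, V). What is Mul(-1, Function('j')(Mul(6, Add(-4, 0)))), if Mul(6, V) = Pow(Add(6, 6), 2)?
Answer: 24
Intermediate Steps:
V = 24 (V = Mul(Rational(1, 6), Pow(Add(6, 6), 2)) = Mul(Rational(1, 6), Pow(12, 2)) = Mul(Rational(1, 6), 144) = 24)
Function('j')(z) = -24 (Function('j')(z) = Mul(-1, 24) = -24)
Mul(-1, Function('j')(Mul(6, Add(-4, 0)))) = Mul(-1, -24) = 24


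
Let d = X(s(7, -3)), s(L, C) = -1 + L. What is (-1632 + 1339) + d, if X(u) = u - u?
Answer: -293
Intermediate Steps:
X(u) = 0
d = 0
(-1632 + 1339) + d = (-1632 + 1339) + 0 = -293 + 0 = -293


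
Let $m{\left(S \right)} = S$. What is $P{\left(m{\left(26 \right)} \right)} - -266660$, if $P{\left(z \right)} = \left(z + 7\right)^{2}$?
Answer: $267749$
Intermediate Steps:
$P{\left(z \right)} = \left(7 + z\right)^{2}$
$P{\left(m{\left(26 \right)} \right)} - -266660 = \left(7 + 26\right)^{2} - -266660 = 33^{2} + 266660 = 1089 + 266660 = 267749$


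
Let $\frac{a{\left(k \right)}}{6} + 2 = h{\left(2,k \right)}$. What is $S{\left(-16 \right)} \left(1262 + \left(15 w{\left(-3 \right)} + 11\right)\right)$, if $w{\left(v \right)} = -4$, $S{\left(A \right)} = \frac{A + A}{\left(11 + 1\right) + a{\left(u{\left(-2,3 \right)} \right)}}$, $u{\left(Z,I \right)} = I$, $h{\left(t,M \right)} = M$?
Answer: $- \frac{19408}{9} \approx -2156.4$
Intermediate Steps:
$a{\left(k \right)} = -12 + 6 k$
$S{\left(A \right)} = \frac{A}{9}$ ($S{\left(A \right)} = \frac{A + A}{\left(11 + 1\right) + \left(-12 + 6 \cdot 3\right)} = \frac{2 A}{12 + \left(-12 + 18\right)} = \frac{2 A}{12 + 6} = \frac{2 A}{18} = 2 A \frac{1}{18} = \frac{A}{9}$)
$S{\left(-16 \right)} \left(1262 + \left(15 w{\left(-3 \right)} + 11\right)\right) = \frac{1}{9} \left(-16\right) \left(1262 + \left(15 \left(-4\right) + 11\right)\right) = - \frac{16 \left(1262 + \left(-60 + 11\right)\right)}{9} = - \frac{16 \left(1262 - 49\right)}{9} = \left(- \frac{16}{9}\right) 1213 = - \frac{19408}{9}$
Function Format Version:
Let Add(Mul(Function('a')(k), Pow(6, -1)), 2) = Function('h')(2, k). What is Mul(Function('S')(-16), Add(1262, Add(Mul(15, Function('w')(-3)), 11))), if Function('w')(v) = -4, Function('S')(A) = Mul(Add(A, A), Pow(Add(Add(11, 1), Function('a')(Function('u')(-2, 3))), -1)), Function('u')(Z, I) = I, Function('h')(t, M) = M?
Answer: Rational(-19408, 9) ≈ -2156.4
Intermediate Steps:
Function('a')(k) = Add(-12, Mul(6, k))
Function('S')(A) = Mul(Rational(1, 9), A) (Function('S')(A) = Mul(Add(A, A), Pow(Add(Add(11, 1), Add(-12, Mul(6, 3))), -1)) = Mul(Mul(2, A), Pow(Add(12, Add(-12, 18)), -1)) = Mul(Mul(2, A), Pow(Add(12, 6), -1)) = Mul(Mul(2, A), Pow(18, -1)) = Mul(Mul(2, A), Rational(1, 18)) = Mul(Rational(1, 9), A))
Mul(Function('S')(-16), Add(1262, Add(Mul(15, Function('w')(-3)), 11))) = Mul(Mul(Rational(1, 9), -16), Add(1262, Add(Mul(15, -4), 11))) = Mul(Rational(-16, 9), Add(1262, Add(-60, 11))) = Mul(Rational(-16, 9), Add(1262, -49)) = Mul(Rational(-16, 9), 1213) = Rational(-19408, 9)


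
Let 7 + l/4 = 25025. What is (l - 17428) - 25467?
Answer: 57177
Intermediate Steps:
l = 100072 (l = -28 + 4*25025 = -28 + 100100 = 100072)
(l - 17428) - 25467 = (100072 - 17428) - 25467 = 82644 - 25467 = 57177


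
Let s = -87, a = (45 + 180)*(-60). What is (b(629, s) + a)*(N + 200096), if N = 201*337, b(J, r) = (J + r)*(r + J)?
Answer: 75063947912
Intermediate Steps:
a = -13500 (a = 225*(-60) = -13500)
b(J, r) = (J + r)² (b(J, r) = (J + r)*(J + r) = (J + r)²)
N = 67737
(b(629, s) + a)*(N + 200096) = ((629 - 87)² - 13500)*(67737 + 200096) = (542² - 13500)*267833 = (293764 - 13500)*267833 = 280264*267833 = 75063947912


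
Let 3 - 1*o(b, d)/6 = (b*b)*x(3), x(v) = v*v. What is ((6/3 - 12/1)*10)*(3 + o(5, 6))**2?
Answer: -176624100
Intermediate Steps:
x(v) = v**2
o(b, d) = 18 - 54*b**2 (o(b, d) = 18 - 6*b*b*3**2 = 18 - 6*b**2*9 = 18 - 54*b**2)
((6/3 - 12/1)*10)*(3 + o(5, 6))**2 = ((6/3 - 12/1)*10)*(3 + (18 - 54*5**2))**2 = ((6*(1/3) - 12*1)*10)*(3 + (18 - 54*25))**2 = ((2 - 12)*10)*(3 + (18 - 1350))**2 = (-10*10)*(3 - 1332)**2 = -100*(-1329)**2 = -100*1766241 = -176624100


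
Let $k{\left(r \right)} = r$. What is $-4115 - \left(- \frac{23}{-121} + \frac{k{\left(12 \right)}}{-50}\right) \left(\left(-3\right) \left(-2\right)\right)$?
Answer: $- \frac{12446969}{3025} \approx -4114.7$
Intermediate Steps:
$-4115 - \left(- \frac{23}{-121} + \frac{k{\left(12 \right)}}{-50}\right) \left(\left(-3\right) \left(-2\right)\right) = -4115 - \left(- \frac{23}{-121} + \frac{12}{-50}\right) \left(\left(-3\right) \left(-2\right)\right) = -4115 - \left(\left(-23\right) \left(- \frac{1}{121}\right) + 12 \left(- \frac{1}{50}\right)\right) 6 = -4115 - \left(\frac{23}{121} - \frac{6}{25}\right) 6 = -4115 - \left(- \frac{151}{3025}\right) 6 = -4115 - - \frac{906}{3025} = -4115 + \frac{906}{3025} = - \frac{12446969}{3025}$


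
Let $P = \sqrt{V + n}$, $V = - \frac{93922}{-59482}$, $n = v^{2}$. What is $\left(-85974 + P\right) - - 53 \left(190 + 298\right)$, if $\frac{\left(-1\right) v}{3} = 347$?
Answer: $-60110 + \frac{\sqrt{958546588332262}}{29741} \approx -59069.0$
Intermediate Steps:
$v = -1041$ ($v = \left(-3\right) 347 = -1041$)
$n = 1083681$ ($n = \left(-1041\right)^{2} = 1083681$)
$V = \frac{46961}{29741}$ ($V = \left(-93922\right) \left(- \frac{1}{59482}\right) = \frac{46961}{29741} \approx 1.579$)
$P = \frac{\sqrt{958546588332262}}{29741}$ ($P = \sqrt{\frac{46961}{29741} + 1083681} = \sqrt{\frac{32229803582}{29741}} = \frac{\sqrt{958546588332262}}{29741} \approx 1041.0$)
$\left(-85974 + P\right) - - 53 \left(190 + 298\right) = \left(-85974 + \frac{\sqrt{958546588332262}}{29741}\right) - - 53 \left(190 + 298\right) = \left(-85974 + \frac{\sqrt{958546588332262}}{29741}\right) - \left(-53\right) 488 = \left(-85974 + \frac{\sqrt{958546588332262}}{29741}\right) - -25864 = \left(-85974 + \frac{\sqrt{958546588332262}}{29741}\right) + 25864 = -60110 + \frac{\sqrt{958546588332262}}{29741}$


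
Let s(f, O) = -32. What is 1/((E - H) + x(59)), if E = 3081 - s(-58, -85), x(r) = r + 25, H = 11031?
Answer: -1/7834 ≈ -0.00012765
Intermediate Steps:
x(r) = 25 + r
E = 3113 (E = 3081 - 1*(-32) = 3081 + 32 = 3113)
1/((E - H) + x(59)) = 1/((3113 - 1*11031) + (25 + 59)) = 1/((3113 - 11031) + 84) = 1/(-7918 + 84) = 1/(-7834) = -1/7834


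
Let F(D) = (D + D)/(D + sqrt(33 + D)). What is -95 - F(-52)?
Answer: -264093/2723 - 104*I*sqrt(19)/2723 ≈ -96.986 - 0.16648*I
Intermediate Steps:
F(D) = 2*D/(D + sqrt(33 + D)) (F(D) = (2*D)/(D + sqrt(33 + D)) = 2*D/(D + sqrt(33 + D)))
-95 - F(-52) = -95 - 2*(-52)/(-52 + sqrt(33 - 52)) = -95 - 2*(-52)/(-52 + sqrt(-19)) = -95 - 2*(-52)/(-52 + I*sqrt(19)) = -95 - (-104)/(-52 + I*sqrt(19)) = -95 + 104/(-52 + I*sqrt(19))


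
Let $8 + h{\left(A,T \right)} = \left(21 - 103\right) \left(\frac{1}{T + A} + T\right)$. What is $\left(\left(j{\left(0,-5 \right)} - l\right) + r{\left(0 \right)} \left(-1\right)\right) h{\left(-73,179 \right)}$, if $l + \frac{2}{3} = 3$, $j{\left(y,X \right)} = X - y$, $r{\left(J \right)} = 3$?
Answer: $\frac{24130369}{159} \approx 1.5176 \cdot 10^{5}$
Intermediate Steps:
$l = \frac{7}{3}$ ($l = - \frac{2}{3} + 3 = \frac{7}{3} \approx 2.3333$)
$h{\left(A,T \right)} = -8 - 82 T - \frac{82}{A + T}$ ($h{\left(A,T \right)} = -8 + \left(21 - 103\right) \left(\frac{1}{T + A} + T\right) = -8 - 82 \left(\frac{1}{A + T} + T\right) = -8 - 82 \left(T + \frac{1}{A + T}\right) = -8 - \left(82 T + \frac{82}{A + T}\right) = -8 - 82 T - \frac{82}{A + T}$)
$\left(\left(j{\left(0,-5 \right)} - l\right) + r{\left(0 \right)} \left(-1\right)\right) h{\left(-73,179 \right)} = \left(\left(\left(-5 - 0\right) - \frac{7}{3}\right) + 3 \left(-1\right)\right) \frac{2 \left(-41 - 41 \cdot 179^{2} - -292 - 716 - \left(-2993\right) 179\right)}{-73 + 179} = \left(\left(\left(-5 + 0\right) - \frac{7}{3}\right) - 3\right) \frac{2 \left(-41 - 1313681 + 292 - 716 + 535747\right)}{106} = \left(\left(-5 - \frac{7}{3}\right) - 3\right) 2 \cdot \frac{1}{106} \left(-41 - 1313681 + 292 - 716 + 535747\right) = \left(- \frac{22}{3} - 3\right) 2 \cdot \frac{1}{106} \left(-778399\right) = \left(- \frac{31}{3}\right) \left(- \frac{778399}{53}\right) = \frac{24130369}{159}$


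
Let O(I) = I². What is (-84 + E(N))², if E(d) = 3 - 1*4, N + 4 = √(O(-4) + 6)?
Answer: 7225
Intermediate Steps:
N = -4 + √22 (N = -4 + √((-4)² + 6) = -4 + √(16 + 6) = -4 + √22 ≈ 0.69042)
E(d) = -1 (E(d) = 3 - 4 = -1)
(-84 + E(N))² = (-84 - 1)² = (-85)² = 7225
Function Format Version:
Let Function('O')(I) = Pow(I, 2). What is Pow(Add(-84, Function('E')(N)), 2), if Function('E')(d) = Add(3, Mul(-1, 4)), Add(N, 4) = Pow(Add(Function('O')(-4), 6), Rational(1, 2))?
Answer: 7225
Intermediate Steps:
N = Add(-4, Pow(22, Rational(1, 2))) (N = Add(-4, Pow(Add(Pow(-4, 2), 6), Rational(1, 2))) = Add(-4, Pow(Add(16, 6), Rational(1, 2))) = Add(-4, Pow(22, Rational(1, 2))) ≈ 0.69042)
Function('E')(d) = -1 (Function('E')(d) = Add(3, -4) = -1)
Pow(Add(-84, Function('E')(N)), 2) = Pow(Add(-84, -1), 2) = Pow(-85, 2) = 7225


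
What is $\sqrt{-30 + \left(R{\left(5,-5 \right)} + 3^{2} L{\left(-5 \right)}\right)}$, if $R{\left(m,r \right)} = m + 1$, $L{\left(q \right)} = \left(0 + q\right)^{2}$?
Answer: $\sqrt{201} \approx 14.177$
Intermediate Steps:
$L{\left(q \right)} = q^{2}$
$R{\left(m,r \right)} = 1 + m$
$\sqrt{-30 + \left(R{\left(5,-5 \right)} + 3^{2} L{\left(-5 \right)}\right)} = \sqrt{-30 + \left(\left(1 + 5\right) + 3^{2} \left(-5\right)^{2}\right)} = \sqrt{-30 + \left(6 + 9 \cdot 25\right)} = \sqrt{-30 + \left(6 + 225\right)} = \sqrt{-30 + 231} = \sqrt{201}$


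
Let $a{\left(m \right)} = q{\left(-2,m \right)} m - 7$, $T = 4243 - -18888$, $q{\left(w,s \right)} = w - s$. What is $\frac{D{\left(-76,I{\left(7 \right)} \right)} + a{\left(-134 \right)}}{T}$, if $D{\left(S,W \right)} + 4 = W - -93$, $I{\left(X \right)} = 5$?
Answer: $- \frac{17601}{23131} \approx -0.76093$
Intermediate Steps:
$T = 23131$ ($T = 4243 + 18888 = 23131$)
$a{\left(m \right)} = -7 + m \left(-2 - m\right)$ ($a{\left(m \right)} = \left(-2 - m\right) m - 7 = m \left(-2 - m\right) - 7 = -7 + m \left(-2 - m\right)$)
$D{\left(S,W \right)} = 89 + W$ ($D{\left(S,W \right)} = -4 + \left(W - -93\right) = -4 + \left(W + 93\right) = -4 + \left(93 + W\right) = 89 + W$)
$\frac{D{\left(-76,I{\left(7 \right)} \right)} + a{\left(-134 \right)}}{T} = \frac{\left(89 + 5\right) - \left(7 - 134 \left(2 - 134\right)\right)}{23131} = \left(94 - \left(7 - -17688\right)\right) \frac{1}{23131} = \left(94 - 17695\right) \frac{1}{23131} = \left(-17601\right) \frac{1}{23131} = - \frac{17601}{23131}$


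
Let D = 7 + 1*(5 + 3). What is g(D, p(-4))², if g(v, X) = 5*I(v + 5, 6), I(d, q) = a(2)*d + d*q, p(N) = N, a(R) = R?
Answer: 640000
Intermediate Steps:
I(d, q) = 2*d + d*q
D = 15 (D = 7 + 1*8 = 7 + 8 = 15)
g(v, X) = 200 + 40*v (g(v, X) = 5*((v + 5)*(2 + 6)) = 5*((5 + v)*8) = 5*(40 + 8*v) = 200 + 40*v)
g(D, p(-4))² = (200 + 40*15)² = (200 + 600)² = 800² = 640000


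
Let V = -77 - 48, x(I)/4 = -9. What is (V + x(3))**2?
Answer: 25921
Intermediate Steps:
x(I) = -36 (x(I) = 4*(-9) = -36)
V = -125
(V + x(3))**2 = (-125 - 36)**2 = (-161)**2 = 25921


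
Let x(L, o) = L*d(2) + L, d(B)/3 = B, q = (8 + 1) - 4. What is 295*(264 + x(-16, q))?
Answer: 44840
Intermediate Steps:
q = 5 (q = 9 - 4 = 5)
d(B) = 3*B
x(L, o) = 7*L (x(L, o) = L*(3*2) + L = L*6 + L = 6*L + L = 7*L)
295*(264 + x(-16, q)) = 295*(264 + 7*(-16)) = 295*(264 - 112) = 295*152 = 44840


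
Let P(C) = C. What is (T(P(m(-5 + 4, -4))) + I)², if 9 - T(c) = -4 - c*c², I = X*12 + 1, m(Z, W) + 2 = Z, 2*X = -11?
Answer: 6241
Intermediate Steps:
X = -11/2 (X = (½)*(-11) = -11/2 ≈ -5.5000)
m(Z, W) = -2 + Z
I = -65 (I = -11/2*12 + 1 = -66 + 1 = -65)
T(c) = 13 + c³ (T(c) = 9 - (-4 - c*c²) = 9 - (-4 - c³) = 9 + (4 + c³) = 13 + c³)
(T(P(m(-5 + 4, -4))) + I)² = ((13 + (-2 + (-5 + 4))³) - 65)² = ((13 + (-2 - 1)³) - 65)² = ((13 + (-3)³) - 65)² = ((13 - 27) - 65)² = (-14 - 65)² = (-79)² = 6241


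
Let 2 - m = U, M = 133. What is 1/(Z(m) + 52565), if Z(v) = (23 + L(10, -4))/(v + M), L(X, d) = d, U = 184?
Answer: 49/2575666 ≈ 1.9024e-5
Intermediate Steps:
m = -182 (m = 2 - 1*184 = 2 - 184 = -182)
Z(v) = 19/(133 + v) (Z(v) = (23 - 4)/(v + 133) = 19/(133 + v))
1/(Z(m) + 52565) = 1/(19/(133 - 182) + 52565) = 1/(19/(-49) + 52565) = 1/(19*(-1/49) + 52565) = 1/(-19/49 + 52565) = 1/(2575666/49) = 49/2575666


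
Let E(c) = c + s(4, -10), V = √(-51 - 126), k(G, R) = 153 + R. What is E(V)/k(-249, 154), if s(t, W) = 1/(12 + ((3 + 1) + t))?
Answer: 1/6140 + I*√177/307 ≈ 0.00016287 + 0.043336*I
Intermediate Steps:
s(t, W) = 1/(16 + t) (s(t, W) = 1/(12 + (4 + t)) = 1/(16 + t))
V = I*√177 (V = √(-177) = I*√177 ≈ 13.304*I)
E(c) = 1/20 + c (E(c) = c + 1/(16 + 4) = c + 1/20 = 1/20 + c)
E(V)/k(-249, 154) = (1/20 + I*√177)/(153 + 154) = (1/20 + I*√177)/307 = (1/20 + I*√177)*(1/307) = 1/6140 + I*√177/307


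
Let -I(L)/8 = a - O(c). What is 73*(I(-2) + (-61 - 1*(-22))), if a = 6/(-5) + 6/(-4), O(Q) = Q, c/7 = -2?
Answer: -47231/5 ≈ -9446.2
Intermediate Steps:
c = -14 (c = 7*(-2) = -14)
a = -27/10 (a = 6*(-⅕) + 6*(-¼) = -6/5 - 3/2 = -27/10 ≈ -2.7000)
I(L) = -452/5 (I(L) = -8*(-27/10 - 1*(-14)) = -8*(-27/10 + 14) = -8*113/10 = -452/5)
73*(I(-2) + (-61 - 1*(-22))) = 73*(-452/5 + (-61 - 1*(-22))) = 73*(-452/5 + (-61 + 22)) = 73*(-452/5 - 39) = 73*(-647/5) = -47231/5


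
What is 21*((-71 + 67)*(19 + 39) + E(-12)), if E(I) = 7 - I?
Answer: -4473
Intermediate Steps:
21*((-71 + 67)*(19 + 39) + E(-12)) = 21*((-71 + 67)*(19 + 39) + (7 - 1*(-12))) = 21*(-4*58 + (7 + 12)) = 21*(-232 + 19) = 21*(-213) = -4473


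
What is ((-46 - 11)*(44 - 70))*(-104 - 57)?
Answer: -238602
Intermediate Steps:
((-46 - 11)*(44 - 70))*(-104 - 57) = -57*(-26)*(-161) = 1482*(-161) = -238602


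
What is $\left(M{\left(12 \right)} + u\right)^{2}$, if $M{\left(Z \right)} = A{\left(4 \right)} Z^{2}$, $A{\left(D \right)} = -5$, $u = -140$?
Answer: $739600$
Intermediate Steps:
$M{\left(Z \right)} = - 5 Z^{2}$
$\left(M{\left(12 \right)} + u\right)^{2} = \left(- 5 \cdot 12^{2} - 140\right)^{2} = \left(\left(-5\right) 144 - 140\right)^{2} = \left(-720 - 140\right)^{2} = \left(-860\right)^{2} = 739600$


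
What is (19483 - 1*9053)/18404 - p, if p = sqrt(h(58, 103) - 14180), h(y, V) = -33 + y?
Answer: 5215/9202 - I*sqrt(14155) ≈ 0.56672 - 118.97*I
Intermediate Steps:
p = I*sqrt(14155) (p = sqrt((-33 + 58) - 14180) = sqrt(25 - 14180) = sqrt(-14155) = I*sqrt(14155) ≈ 118.97*I)
(19483 - 1*9053)/18404 - p = (19483 - 1*9053)/18404 - I*sqrt(14155) = (19483 - 9053)*(1/18404) - I*sqrt(14155) = 10430*(1/18404) - I*sqrt(14155) = 5215/9202 - I*sqrt(14155)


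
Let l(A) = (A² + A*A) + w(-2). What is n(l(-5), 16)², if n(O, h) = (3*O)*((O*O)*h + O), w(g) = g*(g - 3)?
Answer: 107719489440000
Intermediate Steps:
w(g) = g*(-3 + g)
l(A) = 10 + 2*A² (l(A) = (A² + A*A) - 2*(-3 - 2) = (A² + A²) - 2*(-5) = 2*A² + 10 = 10 + 2*A²)
n(O, h) = 3*O*(O + h*O²) (n(O, h) = (3*O)*(O²*h + O) = (3*O)*(h*O² + O) = (3*O)*(O + h*O²) = 3*O*(O + h*O²))
n(l(-5), 16)² = (3*(10 + 2*(-5)²)²*(1 + (10 + 2*(-5)²)*16))² = (3*(10 + 2*25)²*(1 + (10 + 2*25)*16))² = (3*(10 + 50)²*(1 + (10 + 50)*16))² = (3*60²*(1 + 60*16))² = (3*3600*(1 + 960))² = (3*3600*961)² = 10378800² = 107719489440000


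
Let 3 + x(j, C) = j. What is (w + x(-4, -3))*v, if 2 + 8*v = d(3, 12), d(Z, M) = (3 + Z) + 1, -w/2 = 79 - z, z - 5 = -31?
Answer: -1085/8 ≈ -135.63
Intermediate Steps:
z = -26 (z = 5 - 31 = -26)
x(j, C) = -3 + j
w = -210 (w = -2*(79 - 1*(-26)) = -2*(79 + 26) = -2*105 = -210)
d(Z, M) = 4 + Z
v = 5/8 (v = -¼ + (4 + 3)/8 = -¼ + (⅛)*7 = -¼ + 7/8 = 5/8 ≈ 0.62500)
(w + x(-4, -3))*v = (-210 + (-3 - 4))*(5/8) = (-210 - 7)*(5/8) = -217*5/8 = -1085/8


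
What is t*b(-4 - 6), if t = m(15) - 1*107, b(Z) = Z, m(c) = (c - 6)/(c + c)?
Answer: 1067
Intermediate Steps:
m(c) = (-6 + c)/(2*c) (m(c) = (-6 + c)/((2*c)) = (-6 + c)*(1/(2*c)) = (-6 + c)/(2*c))
t = -1067/10 (t = (½)*(-6 + 15)/15 - 1*107 = (½)*(1/15)*9 - 107 = 3/10 - 107 = -1067/10 ≈ -106.70)
t*b(-4 - 6) = -1067*(-4 - 6)/10 = -1067/10*(-10) = 1067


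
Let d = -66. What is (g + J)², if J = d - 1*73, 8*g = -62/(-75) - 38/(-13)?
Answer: 18243364624/950625 ≈ 19191.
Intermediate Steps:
g = 457/975 (g = (-62/(-75) - 38/(-13))/8 = (-62*(-1/75) - 38*(-1/13))/8 = (62/75 + 38/13)/8 = (⅛)*(3656/975) = 457/975 ≈ 0.46872)
J = -139 (J = -66 - 1*73 = -66 - 73 = -139)
(g + J)² = (457/975 - 139)² = (-135068/975)² = 18243364624/950625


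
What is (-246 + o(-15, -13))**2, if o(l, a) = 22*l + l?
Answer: 349281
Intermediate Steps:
o(l, a) = 23*l
(-246 + o(-15, -13))**2 = (-246 + 23*(-15))**2 = (-246 - 345)**2 = (-591)**2 = 349281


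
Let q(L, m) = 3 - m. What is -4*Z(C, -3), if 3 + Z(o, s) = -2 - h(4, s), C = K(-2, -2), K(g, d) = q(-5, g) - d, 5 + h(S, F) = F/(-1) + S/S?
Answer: 16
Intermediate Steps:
h(S, F) = -4 - F (h(S, F) = -5 + (F/(-1) + S/S) = -5 + (F*(-1) + 1) = -5 + (-F + 1) = -5 + (1 - F) = -4 - F)
K(g, d) = 3 - d - g (K(g, d) = (3 - g) - d = 3 - d - g)
C = 7 (C = 3 - 1*(-2) - 1*(-2) = 3 + 2 + 2 = 7)
Z(o, s) = -1 + s (Z(o, s) = -3 + (-2 - (-4 - s)) = -3 + (-2 + (4 + s)) = -3 + (2 + s) = -1 + s)
-4*Z(C, -3) = -4*(-1 - 3) = -4*(-4) = 16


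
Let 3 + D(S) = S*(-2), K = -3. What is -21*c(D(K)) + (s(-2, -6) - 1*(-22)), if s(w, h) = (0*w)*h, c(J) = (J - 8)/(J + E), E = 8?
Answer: 347/11 ≈ 31.545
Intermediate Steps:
D(S) = -3 - 2*S (D(S) = -3 + S*(-2) = -3 - 2*S)
c(J) = (-8 + J)/(8 + J) (c(J) = (J - 8)/(J + 8) = (-8 + J)/(8 + J))
s(w, h) = 0 (s(w, h) = 0*h = 0)
-21*c(D(K)) + (s(-2, -6) - 1*(-22)) = -21*(-8 + (-3 - 2*(-3)))/(8 + (-3 - 2*(-3))) + (0 - 1*(-22)) = -21*(-8 + (-3 + 6))/(8 + (-3 + 6)) + (0 + 22) = -21*(-8 + 3)/(8 + 3) + 22 = -21*(-5)/11 + 22 = -21*(-5/11) + 22 = 105/11 + 22 = 347/11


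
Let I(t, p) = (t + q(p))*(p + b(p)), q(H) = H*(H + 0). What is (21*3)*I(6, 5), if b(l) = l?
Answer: 19530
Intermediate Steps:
q(H) = H² (q(H) = H*H = H²)
I(t, p) = 2*p*(t + p²) (I(t, p) = (t + p²)*(p + p) = (t + p²)*(2*p) = 2*p*(t + p²))
(21*3)*I(6, 5) = (21*3)*(2*5*(6 + 5²)) = 63*(2*5*(6 + 25)) = 63*(2*5*31) = 63*310 = 19530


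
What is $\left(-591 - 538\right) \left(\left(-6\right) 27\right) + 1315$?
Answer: $184213$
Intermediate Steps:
$\left(-591 - 538\right) \left(\left(-6\right) 27\right) + 1315 = \left(-591 - 538\right) \left(-162\right) + 1315 = \left(-1129\right) \left(-162\right) + 1315 = 182898 + 1315 = 184213$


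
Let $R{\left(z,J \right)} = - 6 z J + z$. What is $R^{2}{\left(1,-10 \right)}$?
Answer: $3721$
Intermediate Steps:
$R{\left(z,J \right)} = z - 6 J z$ ($R{\left(z,J \right)} = - 6 J z + z = z - 6 J z$)
$R^{2}{\left(1,-10 \right)} = \left(1 \left(1 - -60\right)\right)^{2} = \left(1 \left(1 + 60\right)\right)^{2} = \left(1 \cdot 61\right)^{2} = 61^{2} = 3721$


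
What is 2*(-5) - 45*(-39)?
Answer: 1745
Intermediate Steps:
2*(-5) - 45*(-39) = -10 + 1755 = 1745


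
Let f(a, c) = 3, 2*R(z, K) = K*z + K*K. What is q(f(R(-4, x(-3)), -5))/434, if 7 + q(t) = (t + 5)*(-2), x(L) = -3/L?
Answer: -23/434 ≈ -0.052995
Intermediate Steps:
R(z, K) = K²/2 + K*z/2 (R(z, K) = (K*z + K*K)/2 = (K*z + K²)/2 = (K² + K*z)/2 = K²/2 + K*z/2)
q(t) = -17 - 2*t (q(t) = -7 + (t + 5)*(-2) = -7 + (5 + t)*(-2) = -7 + (-10 - 2*t) = -17 - 2*t)
q(f(R(-4, x(-3)), -5))/434 = (-17 - 2*3)/434 = (-17 - 6)*(1/434) = -23*1/434 = -23/434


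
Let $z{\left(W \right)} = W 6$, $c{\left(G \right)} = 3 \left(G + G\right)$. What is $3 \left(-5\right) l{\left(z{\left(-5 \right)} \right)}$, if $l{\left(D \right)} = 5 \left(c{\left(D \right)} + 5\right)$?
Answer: $13125$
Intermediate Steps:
$c{\left(G \right)} = 6 G$ ($c{\left(G \right)} = 3 \cdot 2 G = 6 G$)
$z{\left(W \right)} = 6 W$
$l{\left(D \right)} = 25 + 30 D$ ($l{\left(D \right)} = 5 \left(6 D + 5\right) = 5 \left(5 + 6 D\right) = 25 + 30 D$)
$3 \left(-5\right) l{\left(z{\left(-5 \right)} \right)} = 3 \left(-5\right) \left(25 + 30 \cdot 6 \left(-5\right)\right) = - 15 \left(25 + 30 \left(-30\right)\right) = - 15 \left(25 - 900\right) = \left(-15\right) \left(-875\right) = 13125$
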